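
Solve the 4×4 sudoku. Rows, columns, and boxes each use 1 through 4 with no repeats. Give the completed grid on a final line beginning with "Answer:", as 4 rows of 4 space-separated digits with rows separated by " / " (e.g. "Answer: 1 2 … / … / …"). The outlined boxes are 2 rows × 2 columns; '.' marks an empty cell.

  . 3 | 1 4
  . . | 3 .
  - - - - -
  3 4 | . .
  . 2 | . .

Step 1. [r2c1∈{1,2,4}] r2c1 is the only open cell in row 2 admitting 4 ⇒ r2c1=4.
Step 2. [r3c4∈{1,2}] row 3 places 1 nowhere but r3c4. So r3c4=1.
Step 3. [r4c4∈{3}] r4c4's peers cover all but 3 ⇒ r4c4=3.
Step 4. [r3c3∈{2}] only 2 remains possible at r3c3. So r3c3=2.
Step 5. [r2c2∈{1}] nothing but 1 survives at r2c2. So r2c2=1.
Step 6. [r4c1∈{1}] only 1 remains possible at r4c1, so r4c1=1.
Step 7. [r4c3∈{4}] only 4 remains possible at r4c3 ⇒ r4c3=4.
Step 8. [r2c4∈{2}] r2c4's peers cover all but 2, so r2c4=2.
Step 9. [r1c1∈{2}] nothing but 2 survives at r1c1, so r1c1=2.

Answer: 2 3 1 4 / 4 1 3 2 / 3 4 2 1 / 1 2 4 3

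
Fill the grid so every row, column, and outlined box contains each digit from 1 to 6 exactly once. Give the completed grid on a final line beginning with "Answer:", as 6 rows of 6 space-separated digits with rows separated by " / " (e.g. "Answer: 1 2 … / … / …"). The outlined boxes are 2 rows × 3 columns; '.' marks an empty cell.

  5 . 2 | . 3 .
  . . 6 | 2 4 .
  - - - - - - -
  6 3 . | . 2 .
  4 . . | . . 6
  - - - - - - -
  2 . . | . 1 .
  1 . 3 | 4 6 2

Step 1. [r4c5∈{5}] r4c5 has the single candidate 5 ⇒ r4c5=5.
Step 2. [r3c4∈{1}] r3c4's peers cover all but 1, so r3c4=1.
Step 3. [r5c4∈{3,5}] r5c4 is the only open cell in col 4 admitting 5. So r5c4=5.
Step 4. [r2c2∈{1}] r2c2 is down to just 1 ⇒ r2c2=1.
Step 5. [r5c3∈{4}] r5c3 has the single candidate 4 ⇒ r5c3=4.
Step 6. [r1c4∈{6}] r1c4 is down to just 6. So r1c4=6.
Step 7. [r2c6∈{5}] r2c6 is down to just 5 ⇒ r2c6=5.
Step 8. [r3c6∈{4}] r3c6's peers cover all but 4, so r3c6=4.
Step 9. [r4c2∈{2}] nothing but 2 survives at r4c2 ⇒ r4c2=2.
Step 10. [r2c1∈{3}] r2c1's peers cover all but 3 ⇒ r2c1=3.
Step 11. [r5c6∈{3}] r5c6 has the single candidate 3, so r5c6=3.
Step 12. [r4c3∈{1}] r4c3 has the single candidate 1, so r4c3=1.
Step 13. [r3c3∈{5}] r3c3's peers cover all but 5. So r3c3=5.
Step 14. [r6c2∈{5}] r6c2's peers cover all but 5 ⇒ r6c2=5.
Step 15. [r1c6∈{1}] only 1 remains possible at r1c6, so r1c6=1.
Step 16. [r5c2∈{6}] nothing but 6 survives at r5c2 ⇒ r5c2=6.
Step 17. [r1c2∈{4}] only 4 remains possible at r1c2 ⇒ r1c2=4.
Step 18. [r4c4∈{3}] r4c4's peers cover all but 3 ⇒ r4c4=3.

Answer: 5 4 2 6 3 1 / 3 1 6 2 4 5 / 6 3 5 1 2 4 / 4 2 1 3 5 6 / 2 6 4 5 1 3 / 1 5 3 4 6 2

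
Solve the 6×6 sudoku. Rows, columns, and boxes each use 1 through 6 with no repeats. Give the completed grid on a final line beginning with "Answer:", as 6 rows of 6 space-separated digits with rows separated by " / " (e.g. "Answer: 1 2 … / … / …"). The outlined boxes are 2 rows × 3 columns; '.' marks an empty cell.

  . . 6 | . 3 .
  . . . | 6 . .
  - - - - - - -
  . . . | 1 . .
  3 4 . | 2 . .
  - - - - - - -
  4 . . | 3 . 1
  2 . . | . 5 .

Step 1. [r2c3∈{1,2,3,4,5}] 4 has one home in col 3: r2c3 ⇒ r2c3=4.
Step 2. [r1c4∈{4,5}] in col 4, 5 fits only at r1c4, so r1c4=5.
Step 3. [r2c2∈{1,2,3,5}] row 2 places 3 nowhere but r2c2, so r2c2=3.
Step 4. [r3c1∈{5,6}] r3c1 is the only open cell in col 1 admitting 6, so r3c1=6.
Step 5. [r5c3∈{5}] only 5 remains possible at r5c3 ⇒ r5c3=5.
Step 6. [r1c2∈{1,2}] 2 has one home in box 1: r1c2, so r1c2=2.
Step 7. [r5c2∈{6}] r5c2 is down to just 6, so r5c2=6.
Step 8. [r3c6∈{3,4,5}] r3c6 is the only open cell in row 3 admitting 3. So r3c6=3.
Step 9. [r2c5∈{1,2}] across col 5, 1 lands solely at r2c5. So r2c5=1.
Step 10. [r6c6∈{4,6}] r6c6 is the only open cell in row 6 admitting 6. So r6c6=6.
Step 11. [r6c3∈{1,3}] across row 6, 3 lands solely at r6c3, so r6c3=3.
Step 12. [r3c2∈{5}] r3c2 is down to just 5, so r3c2=5.
Step 13. [r3c3∈{2}] r3c3 is down to just 2 ⇒ r3c3=2.
Step 14. [r2c6∈{2}] r2c6 is down to just 2 ⇒ r2c6=2.
Step 15. [r5c5∈{2}] nothing but 2 survives at r5c5. So r5c5=2.
Step 16. [r6c2∈{1}] r6c2 has the single candidate 1. So r6c2=1.
Step 17. [r4c5∈{6}] r4c5's peers cover all but 6 ⇒ r4c5=6.
Step 18. [r1c6∈{4}] r1c6 has the single candidate 4, so r1c6=4.
Step 19. [r2c1∈{5}] r2c1's peers cover all but 5, so r2c1=5.
Step 20. [r4c3∈{1}] only 1 remains possible at r4c3 ⇒ r4c3=1.
Step 21. [r1c1∈{1}] r1c1's peers cover all but 1. So r1c1=1.
Step 22. [r4c6∈{5}] only 5 remains possible at r4c6. So r4c6=5.
Step 23. [r3c5∈{4}] r3c5's peers cover all but 4 ⇒ r3c5=4.
Step 24. [r6c4∈{4}] only 4 remains possible at r6c4. So r6c4=4.

Answer: 1 2 6 5 3 4 / 5 3 4 6 1 2 / 6 5 2 1 4 3 / 3 4 1 2 6 5 / 4 6 5 3 2 1 / 2 1 3 4 5 6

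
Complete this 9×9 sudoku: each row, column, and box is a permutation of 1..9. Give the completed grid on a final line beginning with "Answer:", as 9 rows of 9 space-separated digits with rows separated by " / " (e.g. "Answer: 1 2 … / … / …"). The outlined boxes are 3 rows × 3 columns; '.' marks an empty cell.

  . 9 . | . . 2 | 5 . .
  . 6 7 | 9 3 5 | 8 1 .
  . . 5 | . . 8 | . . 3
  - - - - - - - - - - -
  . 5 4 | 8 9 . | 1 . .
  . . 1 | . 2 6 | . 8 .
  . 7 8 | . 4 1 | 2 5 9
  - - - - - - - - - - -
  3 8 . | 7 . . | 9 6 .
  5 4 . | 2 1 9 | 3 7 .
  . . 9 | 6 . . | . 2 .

Step 1. [r1c8∈{4}] r1c8's peers cover all but 4, so r1c8=4.
Step 2. [r9c7∈{4}] only 4 remains possible at r9c7. So r9c7=4.
Step 3. [r5c7∈{7}] r5c7 has the single candidate 7 ⇒ r5c7=7.
Step 4. [r3c2∈{1,2}] across col 2, 2 lands solely at r3c2. So r3c2=2.
Step 5. [r7c5∈{5}] r7c5 is down to just 5. So r7c5=5.
Step 6. [r6c4∈{3}] nothing but 3 survives at r6c4, so r6c4=3.
Step 7. [r9c2∈{1}] r9c2's peers cover all but 1. So r9c2=1.
Step 8. [r3c4∈{1,4}] across col 4, 4 lands solely at r3c4 ⇒ r3c4=4.
Step 9. [r3c5∈{6,7}] in row 3, 7 fits only at r3c5 ⇒ r3c5=7.
Step 10. [r4c9∈{6}] r4c9 has the single candidate 6. So r4c9=6.
Step 11. [r9c5∈{8}] r9c5's peers cover all but 8 ⇒ r9c5=8.
Step 12. [r3c1∈{1}] r3c1's peers cover all but 1 ⇒ r3c1=1.
Step 13. [r3c8∈{9}] r3c8 is down to just 9, so r3c8=9.
Step 14. [r3c7∈{6}] nothing but 6 survives at r3c7, so r3c7=6.
Step 15. [r5c2∈{3}] r5c2's peers cover all but 3. So r5c2=3.
Step 16. [r9c1∈{7}] r9c1 has the single candidate 7. So r9c1=7.
Step 17. [r8c3∈{6}] r8c3 has the single candidate 6 ⇒ r8c3=6.
Step 18. [r4c8∈{3}] r4c8's peers cover all but 3, so r4c8=3.
Step 19. [r9c9∈{5}] only 5 remains possible at r9c9, so r9c9=5.
Step 20. [r1c9∈{7}] only 7 remains possible at r1c9. So r1c9=7.
Step 21. [r1c3∈{3}] r1c3 has the single candidate 3 ⇒ r1c3=3.
Step 22. [r1c4∈{1}] nothing but 1 survives at r1c4 ⇒ r1c4=1.
Step 23. [r9c6∈{3}] only 3 remains possible at r9c6. So r9c6=3.
Step 24. [r7c3∈{2}] nothing but 2 survives at r7c3. So r7c3=2.
Step 25. [r1c5∈{6}] r1c5 is down to just 6. So r1c5=6.
Step 26. [r5c9∈{4}] r5c9 is down to just 4, so r5c9=4.
Step 27. [r2c9∈{2}] r2c9's peers cover all but 2 ⇒ r2c9=2.
Step 28. [r1c1∈{8}] r1c1's peers cover all but 8. So r1c1=8.
Step 29. [r8c9∈{8}] nothing but 8 survives at r8c9. So r8c9=8.
Step 30. [r7c6∈{4}] nothing but 4 survives at r7c6 ⇒ r7c6=4.
Step 31. [r4c1∈{2}] r4c1 is down to just 2. So r4c1=2.
Step 32. [r5c1∈{9}] r5c1 is down to just 9. So r5c1=9.
Step 33. [r7c9∈{1}] only 1 remains possible at r7c9, so r7c9=1.
Step 34. [r2c1∈{4}] r2c1 has the single candidate 4, so r2c1=4.
Step 35. [r5c4∈{5}] r5c4 has the single candidate 5. So r5c4=5.
Step 36. [r4c6∈{7}] nothing but 7 survives at r4c6, so r4c6=7.
Step 37. [r6c1∈{6}] r6c1's peers cover all but 6. So r6c1=6.

Answer: 8 9 3 1 6 2 5 4 7 / 4 6 7 9 3 5 8 1 2 / 1 2 5 4 7 8 6 9 3 / 2 5 4 8 9 7 1 3 6 / 9 3 1 5 2 6 7 8 4 / 6 7 8 3 4 1 2 5 9 / 3 8 2 7 5 4 9 6 1 / 5 4 6 2 1 9 3 7 8 / 7 1 9 6 8 3 4 2 5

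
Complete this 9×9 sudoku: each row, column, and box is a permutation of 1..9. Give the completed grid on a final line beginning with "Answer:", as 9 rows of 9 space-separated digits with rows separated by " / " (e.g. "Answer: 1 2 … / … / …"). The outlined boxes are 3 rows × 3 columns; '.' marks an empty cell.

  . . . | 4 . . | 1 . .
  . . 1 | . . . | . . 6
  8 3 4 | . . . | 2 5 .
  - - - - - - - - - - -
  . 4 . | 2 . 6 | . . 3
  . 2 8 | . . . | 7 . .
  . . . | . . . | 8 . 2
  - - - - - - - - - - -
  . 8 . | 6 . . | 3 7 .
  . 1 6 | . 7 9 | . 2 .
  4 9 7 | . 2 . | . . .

Step 1. [r6c3∈{3,5,9}] 3 has one home in col 3: r6c3, so r6c3=3.
Step 2. [r4c1∈{1,5,7,9}] r4c1 is the only open cell in row 4 admitting 7 ⇒ r4c1=7.
Step 3. [r7c9∈{1,4,5,9}] row 7 places 9 nowhere but r7c9. So r7c9=9.
Step 4. [r4c5∈{1,5,8,9}] 8 has one home in row 4: r4c5. So r4c5=8.
Step 5. [r4c8∈{1,9}] in row 4, 1 fits only at r4c8. So r4c8=1.
Step 6. [r9c9∈{1,5,8}] 1 has one home in col 9: r9c9, so r9c9=1.
Step 7. [r3c5∈{1,6,9}] row 3 places 6 nowhere but r3c5 ⇒ r3c5=6.
Step 8. [r3c4∈{1,7,9}] 9 has one home in row 3: r3c4. So r3c4=9.
Step 9. [r3c6∈{1,7}] row 3 places 1 nowhere but r3c6, so r3c6=1.
Step 10. [r7c5∈{1,4,5}] across row 7, 1 lands solely at r7c5. So r7c5=1.
Step 11. [r7c6∈{4,5}] 4 has one home in row 7: r7c6, so r7c6=4.
Step 12. [r9c7∈{5,6}] 6 has one home in col 7: r9c7, so r9c7=6.
Step 13. [r9c8∈{8}] r9c8's peers cover all but 8, so r9c8=8.
Step 14. [r8c4∈{3,5,8}] in row 8, 8 fits only at r8c4 ⇒ r8c4=8.
Step 15. [r2c6∈{2,3,5,7,8}] 8 has one home in row 2: r2c6. So r2c6=8.
Step 16. [r2c1∈{2,5,9}] 2 has one home in row 2: r2c1. So r2c1=2.
Step 17. [r7c1∈{5}] r7c1's peers cover all but 5 ⇒ r7c1=5.
Step 18. [r1c6∈{2,3,5,7}] row 1 places 2 nowhere but r1c6. So r1c6=2.
Step 19. [r2c4∈{3,5,7}] 7 has one home in box 2: r2c4. So r2c4=7.
Step 20. [r2c2∈{5}] r2c2's peers cover all but 5. So r2c2=5.
Step 21. [r6c2∈{6}] r6c2's peers cover all but 6 ⇒ r6c2=6.
Step 22. [r2c5∈{3}] only 3 remains possible at r2c5, so r2c5=3.
Step 23. [r1c3∈{9}] r1c3 has the single candidate 9. So r1c3=9.
Step 24. [r4c7∈{5,9}] r4c7 is the only open cell in row 4 admitting 9 ⇒ r4c7=9.
Step 25. [r5c9∈{4,5}] r5c9 is the only open cell in box 6 admitting 5 ⇒ r5c9=5.
Step 26. [r6c8∈{4}] r6c8 is down to just 4 ⇒ r6c8=4.
Step 27. [r5c6∈{3}] r5c6 has the single candidate 3, so r5c6=3.
Step 28. [r9c6∈{5}] r9c6 has the single candidate 5 ⇒ r9c6=5.
Step 29. [r5c4∈{1}] only 1 remains possible at r5c4. So r5c4=1.
Step 30. [r5c1∈{9}] r5c1's peers cover all but 9. So r5c1=9.
Step 31. [r1c5∈{5}] only 5 remains possible at r1c5 ⇒ r1c5=5.
Step 32. [r1c2∈{7}] r1c2's peers cover all but 7. So r1c2=7.
Step 33. [r8c7∈{4,5}] 5 has one home in row 8: r8c7, so r8c7=5.
Step 34. [r6c4∈{5}] r6c4 is down to just 5. So r6c4=5.
Step 35. [r8c9∈{4}] r8c9 has the single candidate 4 ⇒ r8c9=4.
Step 36. [r2c8∈{9}] r2c8's peers cover all but 9, so r2c8=9.
Step 37. [r6c6∈{7}] nothing but 7 survives at r6c6, so r6c6=7.
Step 38. [r2c7∈{4}] only 4 remains possible at r2c7, so r2c7=4.
Step 39. [r5c8∈{6}] only 6 remains possible at r5c8 ⇒ r5c8=6.
Step 40. [r3c9∈{7}] r3c9 has the single candidate 7 ⇒ r3c9=7.
Step 41. [r4c3∈{5}] r4c3's peers cover all but 5 ⇒ r4c3=5.
Step 42. [r7c3∈{2}] r7c3's peers cover all but 2 ⇒ r7c3=2.
Step 43. [r1c9∈{8}] nothing but 8 survives at r1c9 ⇒ r1c9=8.
Step 44. [r6c5∈{9}] r6c5's peers cover all but 9 ⇒ r6c5=9.
Step 45. [r6c1∈{1}] r6c1's peers cover all but 1 ⇒ r6c1=1.
Step 46. [r9c4∈{3}] r9c4 is down to just 3 ⇒ r9c4=3.
Step 47. [r5c5∈{4}] r5c5 is down to just 4, so r5c5=4.
Step 48. [r1c1∈{6}] only 6 remains possible at r1c1, so r1c1=6.
Step 49. [r1c8∈{3}] r1c8 is down to just 3. So r1c8=3.
Step 50. [r8c1∈{3}] nothing but 3 survives at r8c1, so r8c1=3.

Answer: 6 7 9 4 5 2 1 3 8 / 2 5 1 7 3 8 4 9 6 / 8 3 4 9 6 1 2 5 7 / 7 4 5 2 8 6 9 1 3 / 9 2 8 1 4 3 7 6 5 / 1 6 3 5 9 7 8 4 2 / 5 8 2 6 1 4 3 7 9 / 3 1 6 8 7 9 5 2 4 / 4 9 7 3 2 5 6 8 1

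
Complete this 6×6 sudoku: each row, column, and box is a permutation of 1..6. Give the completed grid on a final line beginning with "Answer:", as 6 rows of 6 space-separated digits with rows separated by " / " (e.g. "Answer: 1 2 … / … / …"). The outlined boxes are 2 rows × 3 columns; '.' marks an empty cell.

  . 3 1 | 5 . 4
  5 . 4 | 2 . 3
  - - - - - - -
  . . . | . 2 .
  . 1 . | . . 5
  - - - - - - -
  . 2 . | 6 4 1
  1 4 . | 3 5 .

Step 1. [r3c6∈{6}] r3c6's peers cover all but 6. So r3c6=6.
Step 2. [r5c1∈{3}] r5c1 has the single candidate 3 ⇒ r5c1=3.
Step 3. [r4c3∈{2,3,6}] 2 has one home in col 3: r4c3. So r4c3=2.
Step 4. [r1c5∈{6}] r1c5 is down to just 6, so r1c5=6.
Step 5. [r3c1∈{4}] r3c1's peers cover all but 4 ⇒ r3c1=4.
Step 6. [r3c2∈{5}] r3c2's peers cover all but 5 ⇒ r3c2=5.
Step 7. [r1c1∈{2}] only 2 remains possible at r1c1 ⇒ r1c1=2.
Step 8. [r5c3∈{5}] r5c3 has the single candidate 5, so r5c3=5.
Step 9. [r6c6∈{2}] nothing but 2 survives at r6c6, so r6c6=2.
Step 10. [r4c1∈{6}] only 6 remains possible at r4c1, so r4c1=6.
Step 11. [r4c5∈{3}] nothing but 3 survives at r4c5 ⇒ r4c5=3.
Step 12. [r2c2∈{6}] nothing but 6 survives at r2c2. So r2c2=6.
Step 13. [r2c5∈{1}] r2c5 is down to just 1 ⇒ r2c5=1.
Step 14. [r3c4∈{1}] nothing but 1 survives at r3c4. So r3c4=1.
Step 15. [r3c3∈{3}] r3c3's peers cover all but 3 ⇒ r3c3=3.
Step 16. [r4c4∈{4}] r4c4 has the single candidate 4, so r4c4=4.
Step 17. [r6c3∈{6}] nothing but 6 survives at r6c3, so r6c3=6.

Answer: 2 3 1 5 6 4 / 5 6 4 2 1 3 / 4 5 3 1 2 6 / 6 1 2 4 3 5 / 3 2 5 6 4 1 / 1 4 6 3 5 2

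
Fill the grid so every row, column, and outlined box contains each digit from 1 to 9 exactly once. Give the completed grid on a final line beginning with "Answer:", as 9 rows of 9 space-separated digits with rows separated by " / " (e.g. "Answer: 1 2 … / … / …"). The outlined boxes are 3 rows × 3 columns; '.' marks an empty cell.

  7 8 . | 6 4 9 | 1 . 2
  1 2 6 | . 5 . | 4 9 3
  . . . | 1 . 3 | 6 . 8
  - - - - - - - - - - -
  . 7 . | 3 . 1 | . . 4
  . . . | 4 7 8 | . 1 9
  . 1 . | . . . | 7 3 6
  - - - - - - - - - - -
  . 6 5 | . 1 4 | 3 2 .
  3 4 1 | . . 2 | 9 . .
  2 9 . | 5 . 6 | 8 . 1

Step 1. [r6c4∈{2,9}] across col 4, 2 lands solely at r6c4. So r6c4=2.
Step 2. [r7c9∈{7}] r7c9 is down to just 7, so r7c9=7.
Step 3. [r3c2∈{5}] r3c2's peers cover all but 5 ⇒ r3c2=5.
Step 4. [r6c5∈{9}] only 9 remains possible at r6c5. So r6c5=9.
Step 5. [r2c4∈{7,8}] r2c4 is the only open cell in row 2 admitting 8, so r2c4=8.
Step 6. [r4c8∈{5,8}] in col 8, 8 fits only at r4c8. So r4c8=8.
Step 7. [r6c3∈{4,8}] across col 3, 8 lands solely at r6c3. So r6c3=8.
Step 8. [r5c1∈{5,6}] row 5 places 6 nowhere but r5c1. So r5c1=6.
Step 9. [r3c3∈{4,9}] r3c3 is the only open cell in col 3 admitting 4 ⇒ r3c3=4.
Step 10. [r5c7∈{2,5}] r5c7 is the only open cell in row 5 admitting 5. So r5c7=5.
Step 11. [r4c3∈{2,9}] across col 3, 9 lands solely at r4c3, so r4c3=9.
Step 12. [r8c9∈{5}] only 5 remains possible at r8c9 ⇒ r8c9=5.
Step 13. [r5c2∈{3}] r5c2 is down to just 3, so r5c2=3.
Step 14. [r4c1∈{5}] r4c1 has the single candidate 5, so r4c1=5.
Step 15. [r7c1∈{8}] nothing but 8 survives at r7c1, so r7c1=8.
Step 16. [r9c8∈{4}] nothing but 4 survives at r9c8, so r9c8=4.
Step 17. [r1c8∈{5}] r1c8 is down to just 5, so r1c8=5.
Step 18. [r4c5∈{6}] nothing but 6 survives at r4c5 ⇒ r4c5=6.
Step 19. [r8c5∈{8}] only 8 remains possible at r8c5 ⇒ r8c5=8.
Step 20. [r3c1∈{9}] r3c1 has the single candidate 9. So r3c1=9.
Step 21. [r8c4∈{7}] r8c4's peers cover all but 7 ⇒ r8c4=7.
Step 22. [r3c8∈{7}] nothing but 7 survives at r3c8. So r3c8=7.
Step 23. [r4c7∈{2}] r4c7 has the single candidate 2. So r4c7=2.
Step 24. [r6c6∈{5}] nothing but 5 survives at r6c6 ⇒ r6c6=5.
Step 25. [r9c3∈{7}] r9c3 is down to just 7 ⇒ r9c3=7.
Step 26. [r3c5∈{2}] r3c5 has the single candidate 2. So r3c5=2.
Step 27. [r6c1∈{4}] only 4 remains possible at r6c1, so r6c1=4.
Step 28. [r5c3∈{2}] r5c3 has the single candidate 2 ⇒ r5c3=2.
Step 29. [r7c4∈{9}] only 9 remains possible at r7c4, so r7c4=9.
Step 30. [r1c3∈{3}] r1c3's peers cover all but 3. So r1c3=3.
Step 31. [r9c5∈{3}] r9c5 is down to just 3 ⇒ r9c5=3.
Step 32. [r2c6∈{7}] r2c6's peers cover all but 7 ⇒ r2c6=7.
Step 33. [r8c8∈{6}] r8c8 has the single candidate 6 ⇒ r8c8=6.

Answer: 7 8 3 6 4 9 1 5 2 / 1 2 6 8 5 7 4 9 3 / 9 5 4 1 2 3 6 7 8 / 5 7 9 3 6 1 2 8 4 / 6 3 2 4 7 8 5 1 9 / 4 1 8 2 9 5 7 3 6 / 8 6 5 9 1 4 3 2 7 / 3 4 1 7 8 2 9 6 5 / 2 9 7 5 3 6 8 4 1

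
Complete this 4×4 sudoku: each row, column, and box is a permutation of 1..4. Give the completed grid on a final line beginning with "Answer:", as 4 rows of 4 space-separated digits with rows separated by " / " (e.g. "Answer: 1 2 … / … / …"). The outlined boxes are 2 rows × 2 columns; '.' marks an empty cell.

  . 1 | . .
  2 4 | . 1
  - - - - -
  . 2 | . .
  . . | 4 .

Step 1. [r1c1∈{3}] r1c1 has the single candidate 3. So r1c1=3.
Step 2. [r4c4∈{2,3}] across row 4, 2 lands solely at r4c4, so r4c4=2.
Step 3. [r3c3∈{1,3}] across col 3, 1 lands solely at r3c3. So r3c3=1.
Step 4. [r1c3∈{2}] nothing but 2 survives at r1c3 ⇒ r1c3=2.
Step 5. [r4c2∈{3}] r4c2's peers cover all but 3. So r4c2=3.
Step 6. [r1c4∈{4}] r1c4 is down to just 4. So r1c4=4.
Step 7. [r4c1∈{1}] nothing but 1 survives at r4c1. So r4c1=1.
Step 8. [r3c4∈{3}] r3c4's peers cover all but 3, so r3c4=3.
Step 9. [r2c3∈{3}] only 3 remains possible at r2c3. So r2c3=3.
Step 10. [r3c1∈{4}] nothing but 4 survives at r3c1, so r3c1=4.

Answer: 3 1 2 4 / 2 4 3 1 / 4 2 1 3 / 1 3 4 2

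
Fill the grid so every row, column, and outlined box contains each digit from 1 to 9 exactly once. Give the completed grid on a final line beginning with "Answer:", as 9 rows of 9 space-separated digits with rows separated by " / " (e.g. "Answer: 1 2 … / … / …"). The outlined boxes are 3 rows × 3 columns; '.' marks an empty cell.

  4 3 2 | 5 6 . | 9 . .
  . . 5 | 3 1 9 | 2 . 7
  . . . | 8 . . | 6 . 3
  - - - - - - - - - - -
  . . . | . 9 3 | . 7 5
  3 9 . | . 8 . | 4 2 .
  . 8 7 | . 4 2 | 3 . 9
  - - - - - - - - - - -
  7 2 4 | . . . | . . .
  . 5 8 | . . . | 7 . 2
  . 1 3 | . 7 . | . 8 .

Step 1. [r7c5∈{3,5}] r7c5 is the only open cell in col 5 admitting 5 ⇒ r7c5=5.
Step 2. [r7c7∈{1}] only 1 remains possible at r7c7 ⇒ r7c7=1.
Step 3. [r7c9∈{6}] nothing but 6 survives at r7c9. So r7c9=6.
Step 4. [r5c9∈{1}] r5c9 is down to just 1 ⇒ r5c9=1.
Step 5. [r5c3∈{6}] r5c3's peers cover all but 6. So r5c3=6.
Step 6. [r4c4∈{1,6}] across row 4, 6 lands solely at r4c4. So r4c4=6.
Step 7. [r3c6∈{4,7}] box 2 places 4 nowhere but r3c6, so r3c6=4.
Step 8. [r7c4∈{9}] r7c4 is down to just 9, so r7c4=9.
Step 9. [r4c3∈{1}] r4c3's peers cover all but 1, so r4c3=1.
Step 10. [r8c8∈{3,4,9}] in col 8, 9 fits only at r8c8, so r8c8=9.
Step 11. [r8c1∈{6}] r8c1 has the single candidate 6 ⇒ r8c1=6.
Step 12. [r3c1∈{1,9}] r3c1 is the only open cell in col 1 admitting 1 ⇒ r3c1=1.
Step 13. [r8c4∈{1,4}] 4 has one home in row 8: r8c4, so r8c4=4.
Step 14. [r1c6∈{7}] r1c6 has the single candidate 7, so r1c6=7.
Step 15. [r4c7∈{8}] r4c7 has the single candidate 8 ⇒ r4c7=8.
Step 16. [r3c2∈{7}] r3c2 is down to just 7, so r3c2=7.
Step 17. [r1c8∈{1}] r1c8's peers cover all but 1, so r1c8=1.
Step 18. [r2c8∈{4}] r2c8 has the single candidate 4, so r2c8=4.
Step 19. [r7c8∈{3}] r7c8 is down to just 3, so r7c8=3.
Step 20. [r5c6∈{5}] r5c6's peers cover all but 5. So r5c6=5.
Step 21. [r5c4∈{7}] r5c4's peers cover all but 7. So r5c4=7.
Step 22. [r4c1∈{2}] r4c1 is down to just 2, so r4c1=2.
Step 23. [r9c7∈{5}] only 5 remains possible at r9c7, so r9c7=5.
Step 24. [r9c6∈{6}] r9c6 is down to just 6. So r9c6=6.
Step 25. [r8c6∈{1}] r8c6 is down to just 1 ⇒ r8c6=1.
Step 26. [r7c6∈{8}] r7c6 is down to just 8, so r7c6=8.
Step 27. [r6c8∈{6}] r6c8 is down to just 6. So r6c8=6.
Step 28. [r6c4∈{1}] nothing but 1 survives at r6c4. So r6c4=1.
Step 29. [r4c2∈{4}] r4c2's peers cover all but 4. So r4c2=4.
Step 30. [r3c5∈{2}] r3c5 is down to just 2 ⇒ r3c5=2.
Step 31. [r2c1∈{8}] nothing but 8 survives at r2c1, so r2c1=8.
Step 32. [r6c1∈{5}] nothing but 5 survives at r6c1 ⇒ r6c1=5.
Step 33. [r3c3∈{9}] r3c3's peers cover all but 9, so r3c3=9.
Step 34. [r3c8∈{5}] r3c8 has the single candidate 5. So r3c8=5.
Step 35. [r9c9∈{4}] r9c9 is down to just 4, so r9c9=4.
Step 36. [r2c2∈{6}] nothing but 6 survives at r2c2, so r2c2=6.
Step 37. [r8c5∈{3}] only 3 remains possible at r8c5. So r8c5=3.
Step 38. [r9c1∈{9}] r9c1's peers cover all but 9 ⇒ r9c1=9.
Step 39. [r9c4∈{2}] r9c4 is down to just 2 ⇒ r9c4=2.
Step 40. [r1c9∈{8}] r1c9 is down to just 8, so r1c9=8.

Answer: 4 3 2 5 6 7 9 1 8 / 8 6 5 3 1 9 2 4 7 / 1 7 9 8 2 4 6 5 3 / 2 4 1 6 9 3 8 7 5 / 3 9 6 7 8 5 4 2 1 / 5 8 7 1 4 2 3 6 9 / 7 2 4 9 5 8 1 3 6 / 6 5 8 4 3 1 7 9 2 / 9 1 3 2 7 6 5 8 4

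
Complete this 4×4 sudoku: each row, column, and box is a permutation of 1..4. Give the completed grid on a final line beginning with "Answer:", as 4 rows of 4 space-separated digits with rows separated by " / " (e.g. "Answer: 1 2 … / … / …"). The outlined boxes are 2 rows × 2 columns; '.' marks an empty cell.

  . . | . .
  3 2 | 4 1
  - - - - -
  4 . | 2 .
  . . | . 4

Step 1. [r3c2∈{1,3}] 1 has one home in row 3: r3c2, so r3c2=1.
Step 2. [r1c3∈{3}] r1c3's peers cover all but 3. So r1c3=3.
Step 3. [r4c1∈{2}] r4c1 has the single candidate 2. So r4c1=2.
Step 4. [r1c2∈{4}] r1c2 has the single candidate 4 ⇒ r1c2=4.
Step 5. [r3c4∈{3}] r3c4 has the single candidate 3. So r3c4=3.
Step 6. [r4c2∈{3}] r4c2 is down to just 3. So r4c2=3.
Step 7. [r1c4∈{2}] r1c4 has the single candidate 2, so r1c4=2.
Step 8. [r4c3∈{1}] only 1 remains possible at r4c3 ⇒ r4c3=1.
Step 9. [r1c1∈{1}] nothing but 1 survives at r1c1. So r1c1=1.

Answer: 1 4 3 2 / 3 2 4 1 / 4 1 2 3 / 2 3 1 4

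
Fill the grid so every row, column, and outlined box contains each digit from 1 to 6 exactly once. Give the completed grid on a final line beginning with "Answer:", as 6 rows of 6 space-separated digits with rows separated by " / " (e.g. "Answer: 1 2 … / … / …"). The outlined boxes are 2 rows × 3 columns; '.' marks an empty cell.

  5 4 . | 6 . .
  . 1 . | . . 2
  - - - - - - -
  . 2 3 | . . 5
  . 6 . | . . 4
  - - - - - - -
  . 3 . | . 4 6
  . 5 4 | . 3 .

Step 1. [r3c4∈{1}] r3c4 has the single candidate 1 ⇒ r3c4=1.
Step 2. [r6c4∈{2}] r6c4 has the single candidate 2 ⇒ r6c4=2.
Step 3. [r4c1∈{1}] only 1 remains possible at r4c1 ⇒ r4c1=1.
Step 4. [r2c4∈{3,4,5}] 4 has one home in row 2: r2c4, so r2c4=4.
Step 5. [r2c3∈{6}] only 6 remains possible at r2c3 ⇒ r2c3=6.
Step 6. [r1c6∈{1,3}] row 1 places 3 nowhere but r1c6 ⇒ r1c6=3.
Step 7. [r5c1∈{2}] nothing but 2 survives at r5c1, so r5c1=2.
Step 8. [r1c5∈{1}] r1c5's peers cover all but 1 ⇒ r1c5=1.
Step 9. [r3c1∈{4}] nothing but 4 survives at r3c1. So r3c1=4.
Step 10. [r5c3∈{1}] nothing but 1 survives at r5c3 ⇒ r5c3=1.
Step 11. [r3c5∈{6}] only 6 remains possible at r3c5. So r3c5=6.
Step 12. [r6c6∈{1}] r6c6 is down to just 1. So r6c6=1.
Step 13. [r4c3∈{5}] nothing but 5 survives at r4c3. So r4c3=5.
Step 14. [r5c4∈{5}] only 5 remains possible at r5c4 ⇒ r5c4=5.
Step 15. [r1c3∈{2}] r1c3's peers cover all but 2, so r1c3=2.
Step 16. [r2c1∈{3}] r2c1 has the single candidate 3, so r2c1=3.
Step 17. [r6c1∈{6}] r6c1's peers cover all but 6. So r6c1=6.
Step 18. [r2c5∈{5}] only 5 remains possible at r2c5 ⇒ r2c5=5.
Step 19. [r4c4∈{3}] r4c4's peers cover all but 3. So r4c4=3.
Step 20. [r4c5∈{2}] r4c5's peers cover all but 2. So r4c5=2.

Answer: 5 4 2 6 1 3 / 3 1 6 4 5 2 / 4 2 3 1 6 5 / 1 6 5 3 2 4 / 2 3 1 5 4 6 / 6 5 4 2 3 1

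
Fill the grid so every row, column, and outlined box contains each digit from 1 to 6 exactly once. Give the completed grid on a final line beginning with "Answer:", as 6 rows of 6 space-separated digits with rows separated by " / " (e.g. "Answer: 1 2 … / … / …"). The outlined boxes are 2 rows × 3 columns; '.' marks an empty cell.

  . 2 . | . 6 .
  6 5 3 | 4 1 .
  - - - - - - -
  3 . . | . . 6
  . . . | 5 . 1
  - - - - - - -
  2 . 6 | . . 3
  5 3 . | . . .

Step 1. [r4c1∈{4}] only 4 remains possible at r4c1 ⇒ r4c1=4.
Step 2. [r3c4∈{2}] only 2 remains possible at r3c4 ⇒ r3c4=2.
Step 3. [r6c6∈{2,4}] r6c6 is the only open cell in col 6 admitting 4 ⇒ r6c6=4.
Step 4. [r6c3∈{1}] nothing but 1 survives at r6c3. So r6c3=1.
Step 5. [r4c2∈{6}] r4c2 has the single candidate 6 ⇒ r4c2=6.
Step 6. [r5c4∈{1}] r5c4 has the single candidate 1 ⇒ r5c4=1.
Step 7. [r5c2∈{4}] r5c2's peers cover all but 4. So r5c2=4.
Step 8. [r6c4∈{6}] nothing but 6 survives at r6c4, so r6c4=6.
Step 9. [r1c1∈{1}] only 1 remains possible at r1c1, so r1c1=1.
Step 10. [r3c3∈{5}] r3c3 has the single candidate 5. So r3c3=5.
Step 11. [r5c5∈{5}] nothing but 5 survives at r5c5. So r5c5=5.
Step 12. [r1c3∈{4}] r1c3 is down to just 4, so r1c3=4.
Step 13. [r1c4∈{3}] nothing but 3 survives at r1c4, so r1c4=3.
Step 14. [r3c2∈{1}] r3c2's peers cover all but 1 ⇒ r3c2=1.
Step 15. [r2c6∈{2}] r2c6 has the single candidate 2. So r2c6=2.
Step 16. [r4c5∈{3}] only 3 remains possible at r4c5, so r4c5=3.
Step 17. [r3c5∈{4}] r3c5 is down to just 4. So r3c5=4.
Step 18. [r4c3∈{2}] nothing but 2 survives at r4c3, so r4c3=2.
Step 19. [r1c6∈{5}] r1c6's peers cover all but 5. So r1c6=5.
Step 20. [r6c5∈{2}] nothing but 2 survives at r6c5, so r6c5=2.

Answer: 1 2 4 3 6 5 / 6 5 3 4 1 2 / 3 1 5 2 4 6 / 4 6 2 5 3 1 / 2 4 6 1 5 3 / 5 3 1 6 2 4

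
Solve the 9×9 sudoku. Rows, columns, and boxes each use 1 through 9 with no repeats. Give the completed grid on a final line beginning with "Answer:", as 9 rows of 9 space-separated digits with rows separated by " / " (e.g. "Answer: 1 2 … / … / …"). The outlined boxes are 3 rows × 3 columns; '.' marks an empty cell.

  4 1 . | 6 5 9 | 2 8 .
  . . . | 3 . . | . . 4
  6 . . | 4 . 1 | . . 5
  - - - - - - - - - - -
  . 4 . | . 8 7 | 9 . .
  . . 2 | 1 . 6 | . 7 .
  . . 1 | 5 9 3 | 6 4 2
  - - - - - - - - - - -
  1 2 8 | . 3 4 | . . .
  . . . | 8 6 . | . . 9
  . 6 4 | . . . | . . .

Step 1. [r3c2∈{3,7,8,9}] in row 3, 8 fits only at r3c2, so r3c2=8.
Step 2. [r9c1∈{3,5,7,9}] box 7 places 9 nowhere but r9c1 ⇒ r9c1=9.
Step 3. [r9c5∈{1,2,7}] col 5 places 1 nowhere but r9c5, so r9c5=1.
Step 4. [r2c1∈{2,5,7}] col 1 places 2 nowhere but r2c1. So r2c1=2.
Step 5. [r2c5∈{7}] only 7 remains possible at r2c5. So r2c5=7.
Step 6. [r8c7∈{1,3,4,5,7}] in row 8, 4 fits only at r8c7 ⇒ r8c7=4.
Step 7. [r8c8∈{1,2,3,5}] r8c8 is the only open cell in row 8 admitting 1, so r8c8=1.
Step 8. [r9c8∈{2,3,5}] r9c8 is the only open cell in col 8 admitting 2. So r9c8=2.
Step 9. [r9c4∈{7}] only 7 remains possible at r9c4 ⇒ r9c4=7.
Step 10. [r5c2∈{3,5,9}] r5c2 is the only open cell in row 5 admitting 9. So r5c2=9.
Step 11. [r8c2∈{3,5,7}] col 2 places 3 nowhere but r8c2. So r8c2=3.
Step 12. [r2c8∈{6,9}] 6 has one home in row 2: r2c8 ⇒ r2c8=6.
Step 13. [r7c8∈{5}] only 5 remains possible at r7c8 ⇒ r7c8=5.
Step 14. [r4c8∈{3}] only 3 remains possible at r4c8, so r4c8=3.
Step 15. [r4c1∈{5}] nothing but 5 survives at r4c1, so r4c1=5.
Step 16. [r5c9∈{8}] nothing but 8 survives at r5c9 ⇒ r5c9=8.
Step 17. [r8c3∈{5,7}] r8c3 is the only open cell in box 7 admitting 5. So r8c3=5.
Step 18. [r7c7∈{7}] r7c7 has the single candidate 7 ⇒ r7c7=7.
Step 19. [r3c7∈{3}] only 3 remains possible at r3c7. So r3c7=3.
Step 20. [r3c3∈{7,9}] in row 3, 7 fits only at r3c3 ⇒ r3c3=7.
Step 21. [r6c2∈{7}] nothing but 7 survives at r6c2. So r6c2=7.
Step 22. [r3c8∈{9}] r3c8 has the single candidate 9, so r3c8=9.
Step 23. [r6c1∈{8}] nothing but 8 survives at r6c1 ⇒ r6c1=8.
Step 24. [r9c6∈{5}] nothing but 5 survives at r9c6 ⇒ r9c6=5.
Step 25. [r4c3∈{6}] r4c3 has the single candidate 6. So r4c3=6.
Step 26. [r8c1∈{7}] r8c1 has the single candidate 7. So r8c1=7.
Step 27. [r2c3∈{9}] nothing but 9 survives at r2c3, so r2c3=9.
Step 28. [r5c7∈{5}] nothing but 5 survives at r5c7. So r5c7=5.
Step 29. [r2c2∈{5}] nothing but 5 survives at r2c2. So r2c2=5.
Step 30. [r1c3∈{3}] only 3 remains possible at r1c3. So r1c3=3.
Step 31. [r5c5∈{4}] r5c5's peers cover all but 4, so r5c5=4.
Step 32. [r4c9∈{1}] nothing but 1 survives at r4c9 ⇒ r4c9=1.
Step 33. [r2c6∈{8}] nothing but 8 survives at r2c6. So r2c6=8.
Step 34. [r4c4∈{2}] r4c4 has the single candidate 2, so r4c4=2.
Step 35. [r2c7∈{1}] only 1 remains possible at r2c7 ⇒ r2c7=1.
Step 36. [r8c6∈{2}] nothing but 2 survives at r8c6. So r8c6=2.
Step 37. [r7c9∈{6}] only 6 remains possible at r7c9, so r7c9=6.
Step 38. [r9c9∈{3}] only 3 remains possible at r9c9. So r9c9=3.
Step 39. [r9c7∈{8}] r9c7 has the single candidate 8. So r9c7=8.
Step 40. [r3c5∈{2}] r3c5's peers cover all but 2 ⇒ r3c5=2.
Step 41. [r7c4∈{9}] r7c4's peers cover all but 9, so r7c4=9.
Step 42. [r5c1∈{3}] r5c1's peers cover all but 3 ⇒ r5c1=3.
Step 43. [r1c9∈{7}] r1c9 is down to just 7. So r1c9=7.

Answer: 4 1 3 6 5 9 2 8 7 / 2 5 9 3 7 8 1 6 4 / 6 8 7 4 2 1 3 9 5 / 5 4 6 2 8 7 9 3 1 / 3 9 2 1 4 6 5 7 8 / 8 7 1 5 9 3 6 4 2 / 1 2 8 9 3 4 7 5 6 / 7 3 5 8 6 2 4 1 9 / 9 6 4 7 1 5 8 2 3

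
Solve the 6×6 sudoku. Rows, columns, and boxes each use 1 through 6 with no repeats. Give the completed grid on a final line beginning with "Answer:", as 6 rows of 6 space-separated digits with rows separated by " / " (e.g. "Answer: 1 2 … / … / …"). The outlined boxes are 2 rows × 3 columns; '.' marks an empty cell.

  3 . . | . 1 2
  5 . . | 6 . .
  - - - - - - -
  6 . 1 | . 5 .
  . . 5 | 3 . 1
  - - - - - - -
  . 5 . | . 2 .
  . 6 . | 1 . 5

Step 1. [r5c4∈{4}] r5c4 has the single candidate 4 ⇒ r5c4=4.
Step 2. [r1c2∈{4}] only 4 remains possible at r1c2. So r1c2=4.
Step 3. [r4c2∈{2}] nothing but 2 survives at r4c2, so r4c2=2.
Step 4. [r6c3∈{2,3,4}] across col 3, 4 lands solely at r6c3. So r6c3=4.
Step 5. [r3c6∈{4}] r3c6's peers cover all but 4, so r3c6=4.
Step 6. [r2c6∈{3}] only 3 remains possible at r2c6 ⇒ r2c6=3.
Step 7. [r3c2∈{3}] r3c2's peers cover all but 3. So r3c2=3.
Step 8. [r5c6∈{6}] only 6 remains possible at r5c6. So r5c6=6.
Step 9. [r2c3∈{2}] r2c3 is down to just 2. So r2c3=2.
Step 10. [r3c4∈{2}] only 2 remains possible at r3c4 ⇒ r3c4=2.
Step 11. [r6c1∈{2}] only 2 remains possible at r6c1, so r6c1=2.
Step 12. [r5c1∈{1}] r5c1 has the single candidate 1 ⇒ r5c1=1.
Step 13. [r1c4∈{5}] r1c4 is down to just 5. So r1c4=5.
Step 14. [r2c2∈{1}] nothing but 1 survives at r2c2. So r2c2=1.
Step 15. [r1c3∈{6}] r1c3 is down to just 6 ⇒ r1c3=6.
Step 16. [r4c1∈{4}] r4c1 has the single candidate 4, so r4c1=4.
Step 17. [r2c5∈{4}] r2c5 is down to just 4, so r2c5=4.
Step 18. [r5c3∈{3}] r5c3's peers cover all but 3. So r5c3=3.
Step 19. [r6c5∈{3}] r6c5 is down to just 3. So r6c5=3.
Step 20. [r4c5∈{6}] r4c5 is down to just 6. So r4c5=6.

Answer: 3 4 6 5 1 2 / 5 1 2 6 4 3 / 6 3 1 2 5 4 / 4 2 5 3 6 1 / 1 5 3 4 2 6 / 2 6 4 1 3 5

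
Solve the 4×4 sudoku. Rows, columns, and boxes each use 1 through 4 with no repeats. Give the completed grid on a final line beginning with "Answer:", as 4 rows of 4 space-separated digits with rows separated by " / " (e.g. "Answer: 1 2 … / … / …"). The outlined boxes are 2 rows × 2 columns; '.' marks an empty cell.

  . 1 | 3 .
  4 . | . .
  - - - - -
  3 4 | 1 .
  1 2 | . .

Step 1. [r3c4∈{2}] nothing but 2 survives at r3c4 ⇒ r3c4=2.
Step 2. [r4c4∈{3,4}] row 4 places 3 nowhere but r4c4. So r4c4=3.
Step 3. [r2c2∈{3}] r2c2 has the single candidate 3. So r2c2=3.
Step 4. [r2c3∈{2}] only 2 remains possible at r2c3. So r2c3=2.
Step 5. [r1c4∈{4}] r1c4 has the single candidate 4, so r1c4=4.
Step 6. [r1c1∈{2}] only 2 remains possible at r1c1. So r1c1=2.
Step 7. [r2c4∈{1}] nothing but 1 survives at r2c4. So r2c4=1.
Step 8. [r4c3∈{4}] r4c3 has the single candidate 4. So r4c3=4.

Answer: 2 1 3 4 / 4 3 2 1 / 3 4 1 2 / 1 2 4 3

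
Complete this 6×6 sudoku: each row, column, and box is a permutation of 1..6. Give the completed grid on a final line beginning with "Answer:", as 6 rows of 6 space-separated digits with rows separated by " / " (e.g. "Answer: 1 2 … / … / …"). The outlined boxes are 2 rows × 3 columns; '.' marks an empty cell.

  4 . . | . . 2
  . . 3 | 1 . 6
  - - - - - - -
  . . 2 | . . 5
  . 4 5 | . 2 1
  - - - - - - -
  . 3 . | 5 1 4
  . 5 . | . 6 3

Step 1. [r1c4∈{3}] r1c4 has the single candidate 3 ⇒ r1c4=3.
Step 2. [r5c1∈{2,6}] 2 has one home in row 5: r5c1. So r5c1=2.
Step 3. [r2c5∈{4,5}] row 2 places 4 nowhere but r2c5, so r2c5=4.
Step 4. [r6c1∈{1}] only 1 remains possible at r6c1 ⇒ r6c1=1.
Step 5. [r1c3∈{1,6}] in col 3, 1 fits only at r1c3, so r1c3=1.
Step 6. [r4c1∈{3,6}] in row 4, 3 fits only at r4c1 ⇒ r4c1=3.
Step 7. [r3c1∈{6}] only 6 remains possible at r3c1 ⇒ r3c1=6.
Step 8. [r1c5∈{5}] only 5 remains possible at r1c5 ⇒ r1c5=5.
Step 9. [r6c4∈{2}] r6c4's peers cover all but 2, so r6c4=2.
Step 10. [r6c3∈{4}] r6c3 is down to just 4. So r6c3=4.
Step 11. [r3c5∈{3}] only 3 remains possible at r3c5. So r3c5=3.
Step 12. [r2c1∈{5}] r2c1 has the single candidate 5 ⇒ r2c1=5.
Step 13. [r2c2∈{2}] only 2 remains possible at r2c2 ⇒ r2c2=2.
Step 14. [r1c2∈{6}] nothing but 6 survives at r1c2, so r1c2=6.
Step 15. [r3c4∈{4}] r3c4's peers cover all but 4 ⇒ r3c4=4.
Step 16. [r5c3∈{6}] only 6 remains possible at r5c3 ⇒ r5c3=6.
Step 17. [r4c4∈{6}] r4c4 is down to just 6. So r4c4=6.
Step 18. [r3c2∈{1}] nothing but 1 survives at r3c2. So r3c2=1.

Answer: 4 6 1 3 5 2 / 5 2 3 1 4 6 / 6 1 2 4 3 5 / 3 4 5 6 2 1 / 2 3 6 5 1 4 / 1 5 4 2 6 3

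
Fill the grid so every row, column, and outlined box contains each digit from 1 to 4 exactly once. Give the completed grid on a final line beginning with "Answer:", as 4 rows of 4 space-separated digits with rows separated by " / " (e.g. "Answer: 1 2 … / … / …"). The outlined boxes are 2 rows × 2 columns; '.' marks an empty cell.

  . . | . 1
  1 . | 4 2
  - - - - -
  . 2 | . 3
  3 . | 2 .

Step 1. [r3c1∈{4}] r3c1 is down to just 4. So r3c1=4.
Step 2. [r1c3∈{3}] r1c3 is down to just 3 ⇒ r1c3=3.
Step 3. [r4c4∈{4}] r4c4's peers cover all but 4. So r4c4=4.
Step 4. [r1c1∈{2}] only 2 remains possible at r1c1 ⇒ r1c1=2.
Step 5. [r2c2∈{3}] only 3 remains possible at r2c2 ⇒ r2c2=3.
Step 6. [r3c3∈{1}] r3c3 has the single candidate 1 ⇒ r3c3=1.
Step 7. [r4c2∈{1}] nothing but 1 survives at r4c2. So r4c2=1.
Step 8. [r1c2∈{4}] r1c2 is down to just 4, so r1c2=4.

Answer: 2 4 3 1 / 1 3 4 2 / 4 2 1 3 / 3 1 2 4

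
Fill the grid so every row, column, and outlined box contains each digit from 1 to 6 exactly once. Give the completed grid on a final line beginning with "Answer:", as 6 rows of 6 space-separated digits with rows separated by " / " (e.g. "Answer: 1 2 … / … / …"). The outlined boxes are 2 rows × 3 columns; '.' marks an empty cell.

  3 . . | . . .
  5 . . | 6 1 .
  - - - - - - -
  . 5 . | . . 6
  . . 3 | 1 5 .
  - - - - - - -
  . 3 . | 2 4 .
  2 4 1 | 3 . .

Step 1. [r1c5∈{2}] only 2 remains possible at r1c5 ⇒ r1c5=2.
Step 2. [r3c4∈{4}] r3c4 has the single candidate 4 ⇒ r3c4=4.
Step 3. [r2c2∈{2}] r2c2 has the single candidate 2 ⇒ r2c2=2.
Step 4. [r6c6∈{5}] r6c6's peers cover all but 5, so r6c6=5.
Step 5. [r2c3∈{4}] nothing but 4 survives at r2c3, so r2c3=4.
Step 6. [r4c2∈{6}] only 6 remains possible at r4c2 ⇒ r4c2=6.
Step 7. [r5c1∈{6}] only 6 remains possible at r5c1 ⇒ r5c1=6.
Step 8. [r1c2∈{1}] r1c2's peers cover all but 1 ⇒ r1c2=1.
Step 9. [r3c3∈{2}] r3c3's peers cover all but 2, so r3c3=2.
Step 10. [r2c6∈{3}] r2c6 is down to just 3 ⇒ r2c6=3.
Step 11. [r3c1∈{1}] only 1 remains possible at r3c1, so r3c1=1.
Step 12. [r1c6∈{4}] r1c6 is down to just 4 ⇒ r1c6=4.
Step 13. [r6c5∈{6}] nothing but 6 survives at r6c5 ⇒ r6c5=6.
Step 14. [r5c3∈{5}] nothing but 5 survives at r5c3. So r5c3=5.
Step 15. [r5c6∈{1}] nothing but 1 survives at r5c6 ⇒ r5c6=1.
Step 16. [r4c6∈{2}] r4c6 has the single candidate 2. So r4c6=2.
Step 17. [r1c4∈{5}] r1c4 has the single candidate 5. So r1c4=5.
Step 18. [r3c5∈{3}] only 3 remains possible at r3c5 ⇒ r3c5=3.
Step 19. [r1c3∈{6}] r1c3 is down to just 6. So r1c3=6.
Step 20. [r4c1∈{4}] r4c1's peers cover all but 4. So r4c1=4.

Answer: 3 1 6 5 2 4 / 5 2 4 6 1 3 / 1 5 2 4 3 6 / 4 6 3 1 5 2 / 6 3 5 2 4 1 / 2 4 1 3 6 5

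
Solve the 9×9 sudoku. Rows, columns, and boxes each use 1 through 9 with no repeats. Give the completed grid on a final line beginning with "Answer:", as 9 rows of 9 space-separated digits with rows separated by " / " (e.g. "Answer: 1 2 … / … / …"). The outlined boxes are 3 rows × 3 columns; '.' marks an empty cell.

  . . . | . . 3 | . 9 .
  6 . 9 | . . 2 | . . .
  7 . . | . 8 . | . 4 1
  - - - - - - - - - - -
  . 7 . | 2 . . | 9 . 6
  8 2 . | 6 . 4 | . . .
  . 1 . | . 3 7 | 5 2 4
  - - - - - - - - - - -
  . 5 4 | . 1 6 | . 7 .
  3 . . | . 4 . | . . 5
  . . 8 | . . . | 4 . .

Step 1. [r4c5∈{5}] r4c5's peers cover all but 5. So r4c5=5.
Step 2. [r2c5∈{7}] nothing but 7 survives at r2c5. So r2c5=7.
Step 3. [r1c1∈{1,2,4,5}] 5 has one home in col 1: r1c1 ⇒ r1c1=5.
Step 4. [r4c8∈{1,3,8}] 8 has one home in box 6: r4c8. So r4c8=8.
Step 5. [r8c6∈{8,9}] in col 6, 8 fits only at r8c6. So r8c6=8.
Step 6. [r9c1∈{1,2,9}] 1 has one home in col 1: r9c1. So r9c1=1.
Step 7. [r9c4∈{3,5,7,9}] r9c4 is the only open cell in row 9 admitting 7. So r9c4=7.
Step 8. [r8c4∈{9}] nothing but 9 survives at r8c4. So r8c4=9.
Step 9. [r7c1∈{2,9}] col 1 places 2 nowhere but r7c1 ⇒ r7c1=2.
Step 10. [r8c7∈{1,2,6}] across row 8, 2 lands solely at r8c7 ⇒ r8c7=2.
Step 11. [r8c2∈{6}] nothing but 6 survives at r8c2, so r8c2=6.
Step 12. [r3c2∈{3}] r3c2 has the single candidate 3 ⇒ r3c2=3.
Step 13. [r2c4∈{1,4,5}] in row 2, 1 fits only at r2c4. So r2c4=1.
Step 14. [r7c9∈{3,8,9}] row 7 places 9 nowhere but r7c9 ⇒ r7c9=9.
Step 15. [r9c9∈{3}] only 3 remains possible at r9c9, so r9c9=3.
Step 16. [r2c9∈{8}] r2c9's peers cover all but 8. So r2c9=8.
Step 17. [r5c7∈{1,3,7}] across col 7, 1 lands solely at r5c7. So r5c7=1.
Step 18. [r1c7∈{6,7}] r1c7 is the only open cell in col 7 admitting 7, so r1c7=7.
Step 19. [r5c8∈{3}] r5c8 is down to just 3. So r5c8=3.
Step 20. [r3c4∈{5}] r3c4 is down to just 5. So r3c4=5.
Step 21. [r1c2∈{4,8}] across row 1, 8 lands solely at r1c2. So r1c2=8.
Step 22. [r1c9∈{2}] r1c9 is down to just 2 ⇒ r1c9=2.
Step 23. [r5c3∈{5}] r5c3's peers cover all but 5. So r5c3=5.
Step 24. [r9c8∈{6}] r9c8 is down to just 6, so r9c8=6.
Step 25. [r9c2∈{9}] only 9 remains possible at r9c2 ⇒ r9c2=9.
Step 26. [r2c7∈{3}] only 3 remains possible at r2c7. So r2c7=3.
Step 27. [r5c9∈{7}] r5c9 is down to just 7 ⇒ r5c9=7.
Step 28. [r9c6∈{5}] nothing but 5 survives at r9c6. So r9c6=5.
Step 29. [r2c2∈{4}] only 4 remains possible at r2c2, so r2c2=4.
Step 30. [r1c3∈{1}] r1c3's peers cover all but 1. So r1c3=1.
Step 31. [r5c5∈{9}] r5c5 has the single candidate 9, so r5c5=9.
Step 32. [r6c3∈{6}] r6c3's peers cover all but 6. So r6c3=6.
Step 33. [r6c1∈{9}] r6c1's peers cover all but 9, so r6c1=9.
Step 34. [r4c6∈{1}] nothing but 1 survives at r4c6. So r4c6=1.
Step 35. [r1c4∈{4}] r1c4's peers cover all but 4, so r1c4=4.
Step 36. [r8c3∈{7}] r8c3 has the single candidate 7 ⇒ r8c3=7.
Step 37. [r9c5∈{2}] only 2 remains possible at r9c5 ⇒ r9c5=2.
Step 38. [r3c7∈{6}] r3c7 has the single candidate 6, so r3c7=6.
Step 39. [r2c8∈{5}] nothing but 5 survives at r2c8 ⇒ r2c8=5.
Step 40. [r3c3∈{2}] r3c3 has the single candidate 2, so r3c3=2.
Step 41. [r4c1∈{4}] r4c1 is down to just 4. So r4c1=4.
Step 42. [r7c4∈{3}] r7c4's peers cover all but 3, so r7c4=3.
Step 43. [r6c4∈{8}] nothing but 8 survives at r6c4. So r6c4=8.
Step 44. [r8c8∈{1}] r8c8's peers cover all but 1, so r8c8=1.
Step 45. [r3c6∈{9}] nothing but 9 survives at r3c6. So r3c6=9.
Step 46. [r7c7∈{8}] r7c7 is down to just 8, so r7c7=8.
Step 47. [r4c3∈{3}] r4c3 is down to just 3 ⇒ r4c3=3.
Step 48. [r1c5∈{6}] r1c5's peers cover all but 6, so r1c5=6.

Answer: 5 8 1 4 6 3 7 9 2 / 6 4 9 1 7 2 3 5 8 / 7 3 2 5 8 9 6 4 1 / 4 7 3 2 5 1 9 8 6 / 8 2 5 6 9 4 1 3 7 / 9 1 6 8 3 7 5 2 4 / 2 5 4 3 1 6 8 7 9 / 3 6 7 9 4 8 2 1 5 / 1 9 8 7 2 5 4 6 3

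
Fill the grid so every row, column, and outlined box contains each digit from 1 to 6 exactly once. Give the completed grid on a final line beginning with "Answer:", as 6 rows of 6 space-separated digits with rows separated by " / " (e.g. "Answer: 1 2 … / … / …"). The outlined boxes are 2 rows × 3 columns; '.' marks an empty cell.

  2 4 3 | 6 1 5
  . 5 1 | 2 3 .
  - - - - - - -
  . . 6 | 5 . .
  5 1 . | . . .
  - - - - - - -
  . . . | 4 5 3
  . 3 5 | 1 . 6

Step 1. [r3c2∈{2}] r3c2 is down to just 2, so r3c2=2.
Step 2. [r3c5∈{4}] r3c5's peers cover all but 4. So r3c5=4.
Step 3. [r5c2∈{6}] r5c2 has the single candidate 6. So r5c2=6.
Step 4. [r4c6∈{2}] r4c6 is down to just 2. So r4c6=2.
Step 5. [r6c1∈{4}] r6c1 is down to just 4. So r6c1=4.
Step 6. [r5c3∈{2}] r5c3's peers cover all but 2. So r5c3=2.
Step 7. [r4c5∈{6}] r4c5's peers cover all but 6 ⇒ r4c5=6.
Step 8. [r3c6∈{1}] r3c6's peers cover all but 1 ⇒ r3c6=1.
Step 9. [r3c1∈{3}] only 3 remains possible at r3c1, so r3c1=3.
Step 10. [r2c1∈{6}] r2c1's peers cover all but 6, so r2c1=6.
Step 11. [r6c5∈{2}] r6c5 has the single candidate 2, so r6c5=2.
Step 12. [r5c1∈{1}] nothing but 1 survives at r5c1 ⇒ r5c1=1.
Step 13. [r2c6∈{4}] nothing but 4 survives at r2c6, so r2c6=4.
Step 14. [r4c4∈{3}] r4c4 is down to just 3. So r4c4=3.
Step 15. [r4c3∈{4}] nothing but 4 survives at r4c3, so r4c3=4.

Answer: 2 4 3 6 1 5 / 6 5 1 2 3 4 / 3 2 6 5 4 1 / 5 1 4 3 6 2 / 1 6 2 4 5 3 / 4 3 5 1 2 6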